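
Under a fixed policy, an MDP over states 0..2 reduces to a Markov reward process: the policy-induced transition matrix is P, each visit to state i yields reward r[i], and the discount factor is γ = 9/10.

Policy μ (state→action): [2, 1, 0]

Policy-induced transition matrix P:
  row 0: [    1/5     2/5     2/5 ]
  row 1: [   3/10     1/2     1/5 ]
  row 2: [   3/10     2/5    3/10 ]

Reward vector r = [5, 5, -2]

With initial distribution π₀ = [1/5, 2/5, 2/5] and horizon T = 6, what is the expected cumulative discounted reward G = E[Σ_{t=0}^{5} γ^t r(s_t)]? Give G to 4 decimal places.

t=0: π = [0.2000, 0.4000, 0.4000], E[r] = 2.2000, γ^t·E[r] = 2.200000, running G = 2.200000
t=1: π = [0.2800, 0.4400, 0.2800], E[r] = 3.0400, γ^t·E[r] = 2.736000, running G = 4.936000
t=2: π = [0.2720, 0.4440, 0.2840], E[r] = 3.0120, γ^t·E[r] = 2.439720, running G = 7.375720
t=3: π = [0.2728, 0.4444, 0.2828], E[r] = 3.0204, γ^t·E[r] = 2.201872, running G = 9.577592
t=4: π = [0.2727, 0.4444, 0.2828], E[r] = 3.0201, γ^t·E[r] = 1.981501, running G = 11.559092
t=5: π = [0.2727, 0.4444, 0.2828], E[r] = 3.0202, γ^t·E[r] = 1.783400, running G = 13.342493

G = 13.3425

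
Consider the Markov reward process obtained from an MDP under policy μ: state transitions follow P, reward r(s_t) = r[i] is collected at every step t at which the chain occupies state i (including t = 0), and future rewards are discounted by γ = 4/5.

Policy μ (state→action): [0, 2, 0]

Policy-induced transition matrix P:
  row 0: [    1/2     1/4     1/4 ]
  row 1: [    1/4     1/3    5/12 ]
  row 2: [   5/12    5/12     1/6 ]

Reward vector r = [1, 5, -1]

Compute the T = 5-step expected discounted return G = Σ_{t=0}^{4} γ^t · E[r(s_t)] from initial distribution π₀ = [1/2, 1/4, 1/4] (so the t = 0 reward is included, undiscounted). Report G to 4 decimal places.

t=0: π = [0.5000, 0.2500, 0.2500], E[r] = 1.5000, γ^t·E[r] = 1.500000, running G = 1.500000
t=1: π = [0.4167, 0.3125, 0.2708], E[r] = 1.7083, γ^t·E[r] = 1.366667, running G = 2.866667
t=2: π = [0.3993, 0.3212, 0.2795], E[r] = 1.7257, γ^t·E[r] = 1.104444, running G = 3.971111
t=3: π = [0.3964, 0.3234, 0.2802], E[r] = 1.7329, γ^t·E[r] = 0.887259, running G = 4.858370
t=4: π = [0.3958, 0.3237, 0.2805], E[r] = 1.7335, γ^t·E[r] = 0.710054, running G = 5.568425

G = 5.5684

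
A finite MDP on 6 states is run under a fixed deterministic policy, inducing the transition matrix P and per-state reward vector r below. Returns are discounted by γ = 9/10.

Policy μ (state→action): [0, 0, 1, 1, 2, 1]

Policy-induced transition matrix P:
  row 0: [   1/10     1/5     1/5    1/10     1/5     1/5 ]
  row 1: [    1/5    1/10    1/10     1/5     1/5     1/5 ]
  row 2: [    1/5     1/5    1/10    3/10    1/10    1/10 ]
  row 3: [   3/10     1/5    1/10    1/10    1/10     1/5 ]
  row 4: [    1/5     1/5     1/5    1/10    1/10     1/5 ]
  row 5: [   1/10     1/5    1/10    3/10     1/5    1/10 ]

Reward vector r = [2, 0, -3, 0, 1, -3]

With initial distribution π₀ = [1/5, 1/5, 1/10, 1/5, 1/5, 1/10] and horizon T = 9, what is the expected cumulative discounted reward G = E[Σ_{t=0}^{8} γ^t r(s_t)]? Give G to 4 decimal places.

t=0: π = [0.2000, 0.2000, 0.1000, 0.2000, 0.2000, 0.1000], E[r] = 0.0000, γ^t·E[r] = 0.000000, running G = 0.000000
t=1: π = [0.1900, 0.1800, 0.1400, 0.1600, 0.1500, 0.1800], E[r] = -0.4300, γ^t·E[r] = -0.387000, running G = -0.387000
t=2: π = [0.1790, 0.1820, 0.1340, 0.1820, 0.1550, 0.1680], E[r] = -0.3930, γ^t·E[r] = -0.318330, running G = -0.705330
t=3: π = [0.1835, 0.1818, 0.1334, 0.1786, 0.1529, 0.1698], E[r] = -0.3897, γ^t·E[r] = -0.284091, running G = -0.989421
t=4: π = [0.1825, 0.1818, 0.1336, 0.1788, 0.1535, 0.1697], E[r] = -0.3914, γ^t·E[r] = -0.256791, running G = -1.246212
t=5: π = [0.1827, 0.1818, 0.1336, 0.1788, 0.1534, 0.1697], E[r] = -0.3911, γ^t·E[r] = -0.230935, running G = -1.477148
t=6: π = [0.1827, 0.1818, 0.1336, 0.1788, 0.1534, 0.1697], E[r] = -0.3911, γ^t·E[r] = -0.207857, running G = -1.685005
t=7: π = [0.1827, 0.1818, 0.1336, 0.1788, 0.1534, 0.1697], E[r] = -0.3911, γ^t·E[r] = -0.187071, running G = -1.872076
t=8: π = [0.1827, 0.1818, 0.1336, 0.1788, 0.1534, 0.1697], E[r] = -0.3911, γ^t·E[r] = -0.168364, running G = -2.040440

G = -2.0404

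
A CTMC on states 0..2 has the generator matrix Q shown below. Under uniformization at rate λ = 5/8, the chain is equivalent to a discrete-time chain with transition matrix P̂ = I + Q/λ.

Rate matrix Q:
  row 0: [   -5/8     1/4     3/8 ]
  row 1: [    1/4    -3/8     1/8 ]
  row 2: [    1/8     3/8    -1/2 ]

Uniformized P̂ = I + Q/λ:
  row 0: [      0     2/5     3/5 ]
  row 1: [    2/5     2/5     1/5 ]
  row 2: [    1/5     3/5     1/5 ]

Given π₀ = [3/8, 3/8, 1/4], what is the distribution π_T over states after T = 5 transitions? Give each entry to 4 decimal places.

t=0: π = [0.3750, 0.3750, 0.2500]
t=1: π = [0.2000, 0.4500, 0.3500]
t=2: π = [0.2500, 0.4700, 0.2800]
t=3: π = [0.2440, 0.4560, 0.3000]
t=4: π = [0.2424, 0.4600, 0.2976]
t=5: π = [0.2435, 0.4595, 0.2970]

π = [0.2435, 0.4595, 0.2970]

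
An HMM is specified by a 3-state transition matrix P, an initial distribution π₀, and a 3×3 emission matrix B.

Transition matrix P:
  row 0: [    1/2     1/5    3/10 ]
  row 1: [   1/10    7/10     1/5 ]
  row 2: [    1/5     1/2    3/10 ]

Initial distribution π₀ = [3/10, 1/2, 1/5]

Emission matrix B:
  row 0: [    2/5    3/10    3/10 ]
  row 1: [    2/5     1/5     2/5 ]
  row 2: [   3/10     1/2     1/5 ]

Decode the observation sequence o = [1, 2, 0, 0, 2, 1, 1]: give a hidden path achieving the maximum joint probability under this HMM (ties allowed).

t=0: δ = [9.000e-02, 1.000e-01, 1.000e-01]  (obs o_0=1)
t=1: δ = [1.350e-02, 2.800e-02, 6.000e-03]  ψ = [0, 1, 2]  (obs o_1=2)
t=2: δ = [2.700e-03, 7.840e-03, 1.680e-03]  ψ = [0, 1, 1]  (obs o_2=0)
t=3: δ = [5.400e-04, 2.195e-03, 4.704e-04]  ψ = [0, 1, 1]  (obs o_3=0)
t=4: δ = [8.100e-05, 6.147e-04, 8.781e-05]  ψ = [0, 1, 1]  (obs o_4=2)
t=5: δ = [1.844e-05, 8.605e-05, 6.147e-05]  ψ = [1, 1, 1]  (obs o_5=1)
t=6: δ = [3.688e-06, 1.205e-05, 9.220e-06]  ψ = [2, 1, 2]  (obs o_6=1)
backtrack: best end state = 1; path = [1, 1, 1, 1, 1, 1, 1]

path = [1, 1, 1, 1, 1, 1, 1]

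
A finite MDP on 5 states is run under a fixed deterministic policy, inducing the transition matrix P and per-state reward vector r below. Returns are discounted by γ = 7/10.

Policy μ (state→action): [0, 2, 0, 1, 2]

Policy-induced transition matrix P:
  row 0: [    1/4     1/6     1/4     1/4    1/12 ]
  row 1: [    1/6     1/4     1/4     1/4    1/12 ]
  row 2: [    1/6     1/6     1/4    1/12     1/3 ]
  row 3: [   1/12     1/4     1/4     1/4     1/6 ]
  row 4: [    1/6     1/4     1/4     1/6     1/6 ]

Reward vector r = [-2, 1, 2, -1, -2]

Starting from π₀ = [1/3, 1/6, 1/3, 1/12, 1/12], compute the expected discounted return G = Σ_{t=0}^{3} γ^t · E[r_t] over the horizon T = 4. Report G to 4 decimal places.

t=0: π = [0.3333, 0.1667, 0.3333, 0.0833, 0.0833], E[r] = -0.0833, γ^t·E[r] = -0.083333, running G = -0.083333
t=1: π = [0.1875, 0.1944, 0.2500, 0.1875, 0.1806], E[r] = -0.2292, γ^t·E[r] = -0.160417, running G = -0.243750
t=2: π = [0.1667, 0.2135, 0.2500, 0.1933, 0.1765], E[r] = -0.1661, γ^t·E[r] = -0.081383, running G = -0.325133
t=3: π = [0.1644, 0.2153, 0.2500, 0.1936, 0.1766], E[r] = -0.1605, γ^t·E[r] = -0.055066, running G = -0.380199

G = -0.3802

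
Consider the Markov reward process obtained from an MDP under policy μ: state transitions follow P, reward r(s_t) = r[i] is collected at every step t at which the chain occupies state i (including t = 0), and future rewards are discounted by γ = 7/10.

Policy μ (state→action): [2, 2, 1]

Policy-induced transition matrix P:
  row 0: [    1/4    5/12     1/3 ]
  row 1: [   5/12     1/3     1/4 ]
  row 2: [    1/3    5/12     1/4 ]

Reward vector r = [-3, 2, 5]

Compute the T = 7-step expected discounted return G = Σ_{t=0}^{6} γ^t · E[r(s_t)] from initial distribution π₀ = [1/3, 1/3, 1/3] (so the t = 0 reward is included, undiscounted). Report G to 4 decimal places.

t=0: π = [0.3333, 0.3333, 0.3333], E[r] = 1.3333, γ^t·E[r] = 1.333333, running G = 1.333333
t=1: π = [0.3333, 0.3889, 0.2778], E[r] = 1.1667, γ^t·E[r] = 0.816667, running G = 2.150000
t=2: π = [0.3380, 0.3843, 0.2778], E[r] = 1.1435, γ^t·E[r] = 0.560324, running G = 2.710324
t=3: π = [0.3372, 0.3846, 0.2782], E[r] = 1.1485, γ^t·E[r] = 0.393947, running G = 3.104271
t=4: π = [0.3373, 0.3846, 0.2781], E[r] = 1.1479, γ^t·E[r] = 0.275601, running G = 3.379872
t=5: π = [0.3373, 0.3846, 0.2781], E[r] = 1.1479, γ^t·E[r] = 0.192934, running G = 3.572806
t=6: π = [0.3373, 0.3846, 0.2781], E[r] = 1.1479, γ^t·E[r] = 0.135053, running G = 3.707858

G = 3.7079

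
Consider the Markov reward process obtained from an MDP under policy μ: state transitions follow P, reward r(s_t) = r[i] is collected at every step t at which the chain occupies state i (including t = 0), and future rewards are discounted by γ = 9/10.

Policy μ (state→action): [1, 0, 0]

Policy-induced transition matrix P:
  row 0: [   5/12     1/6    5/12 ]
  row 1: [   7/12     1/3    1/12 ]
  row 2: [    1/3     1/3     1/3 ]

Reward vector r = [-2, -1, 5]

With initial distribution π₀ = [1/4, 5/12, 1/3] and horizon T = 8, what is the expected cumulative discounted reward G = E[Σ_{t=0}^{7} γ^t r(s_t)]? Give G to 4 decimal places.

t=0: π = [0.2500, 0.4167, 0.3333], E[r] = 0.7500, γ^t·E[r] = 0.750000, running G = 0.750000
t=1: π = [0.4583, 0.2917, 0.2500], E[r] = 0.0417, γ^t·E[r] = 0.037500, running G = 0.787500
t=2: π = [0.4444, 0.2569, 0.2986], E[r] = 0.3472, γ^t·E[r] = 0.281250, running G = 1.068750
t=3: π = [0.4346, 0.2593, 0.3061], E[r] = 0.4022, γ^t·E[r] = 0.293203, running G = 1.361953
t=4: π = [0.4344, 0.2609, 0.3047], E[r] = 0.3940, γ^t·E[r] = 0.258536, running G = 1.620489
t=5: π = [0.4348, 0.2609, 0.3043], E[r] = 0.3911, γ^t·E[r] = 0.230928, running G = 1.851417
t=6: π = [0.4348, 0.2609, 0.3043], E[r] = 0.3912, γ^t·E[r] = 0.207884, running G = 2.059301
t=7: π = [0.4348, 0.2609, 0.3043], E[r] = 0.3913, γ^t·E[r] = 0.187159, running G = 2.246460

G = 2.2465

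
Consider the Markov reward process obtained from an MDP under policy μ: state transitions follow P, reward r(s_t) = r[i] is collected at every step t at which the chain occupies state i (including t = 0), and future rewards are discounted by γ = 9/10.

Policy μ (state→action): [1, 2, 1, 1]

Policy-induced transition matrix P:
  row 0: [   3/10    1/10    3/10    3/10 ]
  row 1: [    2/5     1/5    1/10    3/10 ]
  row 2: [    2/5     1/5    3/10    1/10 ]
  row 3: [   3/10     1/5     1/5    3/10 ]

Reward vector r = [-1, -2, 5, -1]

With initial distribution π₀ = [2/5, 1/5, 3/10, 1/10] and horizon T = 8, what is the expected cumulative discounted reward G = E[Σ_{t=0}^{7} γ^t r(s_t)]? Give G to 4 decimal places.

t=0: π = [0.4000, 0.2000, 0.3000, 0.1000], E[r] = 0.6000, γ^t·E[r] = 0.600000, running G = 0.600000
t=1: π = [0.3500, 0.1600, 0.2500, 0.2400], E[r] = 0.3400, γ^t·E[r] = 0.306000, running G = 0.906000
t=2: π = [0.3410, 0.1650, 0.2440, 0.2500], E[r] = 0.2990, γ^t·E[r] = 0.242190, running G = 1.148190
t=3: π = [0.3409, 0.1659, 0.2420, 0.2512], E[r] = 0.2861, γ^t·E[r] = 0.208567, running G = 1.356757
t=4: π = [0.3408, 0.1659, 0.2417, 0.2516], E[r] = 0.2843, γ^t·E[r] = 0.186523, running G = 1.543280
t=5: π = [0.3408, 0.1659, 0.2417, 0.2517], E[r] = 0.2840, γ^t·E[r] = 0.167715, running G = 1.710995
t=6: π = [0.3408, 0.1659, 0.2416, 0.2517], E[r] = 0.2840, γ^t·E[r] = 0.150916, running G = 1.861911
t=7: π = [0.3408, 0.1659, 0.2416, 0.2517], E[r] = 0.2840, γ^t·E[r] = 0.135820, running G = 1.997731

G = 1.9977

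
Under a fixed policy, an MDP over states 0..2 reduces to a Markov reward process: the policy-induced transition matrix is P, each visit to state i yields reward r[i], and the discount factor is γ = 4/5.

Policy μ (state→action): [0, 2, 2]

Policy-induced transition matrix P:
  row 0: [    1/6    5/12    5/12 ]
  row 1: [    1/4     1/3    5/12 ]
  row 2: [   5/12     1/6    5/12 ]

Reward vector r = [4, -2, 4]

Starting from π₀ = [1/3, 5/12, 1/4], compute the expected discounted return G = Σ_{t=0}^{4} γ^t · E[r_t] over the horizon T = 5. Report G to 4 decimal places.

t=0: π = [0.3333, 0.4167, 0.2500], E[r] = 1.5000, γ^t·E[r] = 1.500000, running G = 1.500000
t=1: π = [0.2639, 0.3194, 0.4167], E[r] = 2.0833, γ^t·E[r] = 1.666667, running G = 3.166667
t=2: π = [0.2975, 0.2859, 0.4167], E[r] = 2.2847, γ^t·E[r] = 1.462222, running G = 4.628889
t=3: π = [0.2947, 0.2887, 0.4167], E[r] = 2.2679, γ^t·E[r] = 1.161185, running G = 5.790074
t=4: π = [0.2949, 0.2884, 0.4167], E[r] = 2.2693, γ^t·E[r] = 0.929521, running G = 6.719595

G = 6.7196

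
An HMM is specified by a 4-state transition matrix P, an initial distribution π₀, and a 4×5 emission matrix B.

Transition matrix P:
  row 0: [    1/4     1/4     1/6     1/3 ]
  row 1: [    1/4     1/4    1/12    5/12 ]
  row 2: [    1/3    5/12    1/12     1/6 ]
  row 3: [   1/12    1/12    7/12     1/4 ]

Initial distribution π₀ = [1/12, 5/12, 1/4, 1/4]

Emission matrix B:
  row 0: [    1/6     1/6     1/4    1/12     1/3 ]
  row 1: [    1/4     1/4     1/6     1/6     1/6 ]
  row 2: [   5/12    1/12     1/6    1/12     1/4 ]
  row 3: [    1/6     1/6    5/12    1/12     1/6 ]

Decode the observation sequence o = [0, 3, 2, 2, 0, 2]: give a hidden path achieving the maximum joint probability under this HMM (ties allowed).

path = [2, 1, 3, 3, 2, 0]

t=0: δ = [1.389e-02, 1.042e-01, 1.042e-01, 4.167e-02]  (obs o_0=0)
t=1: δ = [2.894e-03, 7.234e-03, 2.025e-03, 3.617e-03]  ψ = [2, 2, 3, 1]  (obs o_1=3)
t=2: δ = [4.521e-04, 3.014e-04, 3.516e-04, 1.256e-03]  ψ = [1, 1, 3, 1]  (obs o_2=2)
t=3: δ = [2.930e-05, 2.442e-05, 1.221e-04, 1.308e-04]  ψ = [2, 2, 3, 3]  (obs o_3=2)
t=4: δ = [6.783e-06, 1.272e-05, 3.180e-05, 5.451e-06]  ψ = [2, 2, 3, 3]  (obs o_4=0)
t=5: δ = [2.650e-06, 2.208e-06, 5.299e-07, 2.208e-06]  ψ = [2, 2, 3, 1]  (obs o_5=2)
backtrack: best end state = 0; path = [2, 1, 3, 3, 2, 0]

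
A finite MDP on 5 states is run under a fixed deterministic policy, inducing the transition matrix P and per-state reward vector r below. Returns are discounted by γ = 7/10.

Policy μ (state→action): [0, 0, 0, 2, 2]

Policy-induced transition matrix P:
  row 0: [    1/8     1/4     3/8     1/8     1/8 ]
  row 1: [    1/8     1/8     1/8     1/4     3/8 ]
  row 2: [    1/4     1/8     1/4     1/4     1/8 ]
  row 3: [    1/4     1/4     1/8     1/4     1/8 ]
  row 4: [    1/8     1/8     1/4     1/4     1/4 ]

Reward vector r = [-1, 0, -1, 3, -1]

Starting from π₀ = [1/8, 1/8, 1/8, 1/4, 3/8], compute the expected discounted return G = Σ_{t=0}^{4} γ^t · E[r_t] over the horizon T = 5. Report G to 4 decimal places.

t=0: π = [0.1250, 0.1250, 0.1250, 0.2500, 0.3750], E[r] = 0.1250, γ^t·E[r] = 0.125000, running G = 0.125000
t=1: π = [0.1719, 0.1719, 0.2188, 0.2344, 0.2031], E[r] = 0.1094, γ^t·E[r] = 0.076563, running G = 0.201563
t=2: π = [0.1816, 0.1758, 0.2207, 0.2285, 0.1934], E[r] = 0.0898, γ^t·E[r] = 0.044023, running G = 0.245586
t=3: π = [0.1812, 0.1763, 0.2222, 0.2273, 0.1931], E[r] = 0.0854, γ^t·E[r] = 0.029309, running G = 0.274895
t=4: π = [0.1812, 0.1761, 0.2222, 0.2274, 0.1932], E[r] = 0.0855, γ^t·E[r] = 0.020524, running G = 0.295419

G = 0.2954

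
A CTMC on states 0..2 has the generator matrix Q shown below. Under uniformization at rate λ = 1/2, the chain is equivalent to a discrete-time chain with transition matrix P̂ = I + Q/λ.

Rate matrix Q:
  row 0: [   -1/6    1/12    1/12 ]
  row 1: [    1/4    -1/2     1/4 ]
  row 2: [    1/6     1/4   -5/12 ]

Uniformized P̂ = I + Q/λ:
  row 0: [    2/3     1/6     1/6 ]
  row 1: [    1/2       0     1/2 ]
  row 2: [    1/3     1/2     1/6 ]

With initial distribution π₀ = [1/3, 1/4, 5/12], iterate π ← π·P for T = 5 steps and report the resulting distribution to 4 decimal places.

π = [0.5522, 0.2115, 0.2363]

t=0: π = [0.3333, 0.2500, 0.4167]
t=1: π = [0.4861, 0.2639, 0.2500]
t=2: π = [0.5394, 0.2060, 0.2546]
t=3: π = [0.5475, 0.2172, 0.2353]
t=4: π = [0.5520, 0.2089, 0.2391]
t=5: π = [0.5522, 0.2115, 0.2363]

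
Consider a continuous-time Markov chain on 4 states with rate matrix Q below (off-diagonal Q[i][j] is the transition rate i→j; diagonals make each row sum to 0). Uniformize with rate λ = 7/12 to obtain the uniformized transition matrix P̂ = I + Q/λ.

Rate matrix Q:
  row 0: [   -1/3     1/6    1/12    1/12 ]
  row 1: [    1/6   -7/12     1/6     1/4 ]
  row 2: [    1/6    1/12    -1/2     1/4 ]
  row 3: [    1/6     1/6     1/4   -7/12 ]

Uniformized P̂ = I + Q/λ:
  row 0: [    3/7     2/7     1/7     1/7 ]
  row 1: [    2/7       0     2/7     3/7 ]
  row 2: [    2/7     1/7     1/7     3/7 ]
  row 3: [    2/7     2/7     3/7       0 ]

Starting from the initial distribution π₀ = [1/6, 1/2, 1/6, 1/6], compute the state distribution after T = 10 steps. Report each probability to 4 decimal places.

t=0: π = [0.1667, 0.5000, 0.1667, 0.1667]
t=1: π = [0.3095, 0.1190, 0.2619, 0.3095]
t=2: π = [0.3299, 0.2143, 0.2483, 0.2075]
t=3: π = [0.3328, 0.1890, 0.2328, 0.2454]
t=4: π = [0.3333, 0.1985, 0.2400, 0.2283]
t=5: π = [0.3333, 0.1947, 0.2364, 0.2355]
t=6: π = [0.3333, 0.1963, 0.2380, 0.2324]
t=7: π = [0.3333, 0.1956, 0.2373, 0.2337]
t=8: π = [0.3333, 0.1959, 0.2376, 0.2332]
t=9: π = [0.3333, 0.1958, 0.2375, 0.2334]
t=10: π = [0.3333, 0.1958, 0.2375, 0.2333]

π = [0.3333, 0.1958, 0.2375, 0.2333]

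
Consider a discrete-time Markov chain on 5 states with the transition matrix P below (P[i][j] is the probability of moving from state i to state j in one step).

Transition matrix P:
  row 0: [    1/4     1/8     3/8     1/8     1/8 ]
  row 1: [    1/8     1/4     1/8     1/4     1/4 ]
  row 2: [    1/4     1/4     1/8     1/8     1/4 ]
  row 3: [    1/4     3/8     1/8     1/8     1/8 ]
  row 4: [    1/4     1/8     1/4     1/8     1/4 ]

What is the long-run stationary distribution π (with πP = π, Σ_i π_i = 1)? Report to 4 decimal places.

Balance equations π_j = Σ_i π_i·P[i][j]:
  π_0 = 1/4·π_0 + 1/8·π_1 + 1/4·π_2 + 1/4·π_3 + 1/4·π_4
  π_1 = 1/8·π_0 + 1/4·π_1 + 1/4·π_2 + 3/8·π_3 + 1/8·π_4
  π_2 = 3/8·π_0 + 1/8·π_1 + 1/8·π_2 + 1/8·π_3 + 1/4·π_4
  π_3 = 1/8·π_0 + 1/4·π_1 + 1/8·π_2 + 1/8·π_3 + 1/8·π_4
  normalize: π_0 + π_1 + π_2 + π_3 + π_4 = 1
Solving the linear system gives exactly π = [885/3968, 107/496, 409/1984, 603/3968, 13/64].

π = [0.2230, 0.2157, 0.2061, 0.1520, 0.2031]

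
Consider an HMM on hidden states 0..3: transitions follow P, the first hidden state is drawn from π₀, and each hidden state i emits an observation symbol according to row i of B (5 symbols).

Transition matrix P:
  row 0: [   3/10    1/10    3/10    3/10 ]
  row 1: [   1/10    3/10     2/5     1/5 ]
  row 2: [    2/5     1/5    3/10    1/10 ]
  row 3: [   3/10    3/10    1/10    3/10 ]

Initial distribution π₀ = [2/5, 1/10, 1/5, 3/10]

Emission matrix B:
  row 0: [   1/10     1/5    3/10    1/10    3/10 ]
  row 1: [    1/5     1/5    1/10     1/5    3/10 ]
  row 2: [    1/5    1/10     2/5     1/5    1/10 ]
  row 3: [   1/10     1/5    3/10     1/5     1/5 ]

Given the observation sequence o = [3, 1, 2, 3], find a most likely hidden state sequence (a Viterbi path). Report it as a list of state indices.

path = [3, 1, 2, 2]

t=0: δ = [4.000e-02, 2.000e-02, 4.000e-02, 6.000e-02]  (obs o_0=3)
t=1: δ = [3.600e-03, 3.600e-03, 1.200e-03, 3.600e-03]  ψ = [3, 3, 0, 3]  (obs o_1=1)
t=2: δ = [3.240e-04, 1.080e-04, 5.760e-04, 3.240e-04]  ψ = [0, 1, 1, 0]  (obs o_2=2)
t=3: δ = [2.304e-05, 2.304e-05, 3.456e-05, 1.944e-05]  ψ = [2, 2, 2, 0]  (obs o_3=3)
backtrack: best end state = 2; path = [3, 1, 2, 2]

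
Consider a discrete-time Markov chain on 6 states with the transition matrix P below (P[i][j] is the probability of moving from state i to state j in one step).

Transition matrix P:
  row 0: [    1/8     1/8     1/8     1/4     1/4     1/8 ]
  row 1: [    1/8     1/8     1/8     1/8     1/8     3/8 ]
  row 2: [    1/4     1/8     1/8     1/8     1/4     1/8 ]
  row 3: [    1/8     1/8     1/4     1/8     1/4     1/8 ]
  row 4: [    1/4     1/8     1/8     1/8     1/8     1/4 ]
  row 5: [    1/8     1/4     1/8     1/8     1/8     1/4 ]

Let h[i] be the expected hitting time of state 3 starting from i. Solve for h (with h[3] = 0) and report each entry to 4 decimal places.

h = [6.0171, 6.8923, 6.7692, 0.0000, 6.7829, 6.8923]

First-step conditioning: h[3] = 0; for i ≠ 3, h[i] = 1 + Σ_k P[i][k]·h[k].
  h[0] = 1 + 1/8·h[0] + 1/8·h[1] + 1/8·h[2] + 1/4·h[4] + 1/8·h[5]
  h[1] = 1 + 1/8·h[0] + 1/8·h[1] + 1/8·h[2] + 1/8·h[4] + 3/8·h[5]
  h[2] = 1 + 1/4·h[0] + 1/8·h[1] + 1/8·h[2] + 1/4·h[4] + 1/8·h[5]
  h[4] = 1 + 1/4·h[0] + 1/8·h[1] + 1/8·h[2] + 1/8·h[4] + 1/4·h[5]
  h[5] = 1 + 1/8·h[0] + 1/4·h[1] + 1/8·h[2] + 1/8·h[4] + 1/4·h[5]
Solving the 5×5 linear system over states ≠ 3 gives exactly h = [704/117, 448/65, 88/13, 0, 3968/585, 448/65] (h[3] = 0 is the target).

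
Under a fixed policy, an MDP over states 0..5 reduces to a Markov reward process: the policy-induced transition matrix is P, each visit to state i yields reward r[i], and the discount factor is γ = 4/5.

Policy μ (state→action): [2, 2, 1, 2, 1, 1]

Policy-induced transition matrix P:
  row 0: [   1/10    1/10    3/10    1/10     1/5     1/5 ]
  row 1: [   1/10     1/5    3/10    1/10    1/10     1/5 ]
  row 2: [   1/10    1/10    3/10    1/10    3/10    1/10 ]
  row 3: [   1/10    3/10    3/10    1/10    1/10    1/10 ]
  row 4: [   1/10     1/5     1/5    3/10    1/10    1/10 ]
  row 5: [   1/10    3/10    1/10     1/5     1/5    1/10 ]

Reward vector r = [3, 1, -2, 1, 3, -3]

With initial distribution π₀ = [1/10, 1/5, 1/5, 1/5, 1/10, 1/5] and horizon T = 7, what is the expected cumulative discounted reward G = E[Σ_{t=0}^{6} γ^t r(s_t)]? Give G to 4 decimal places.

G = 0.7725

t=0: π = [0.1000, 0.2000, 0.2000, 0.2000, 0.1000, 0.2000], E[r] = 0.0000, γ^t·E[r] = 0.000000, running G = 0.000000
t=1: π = [0.1000, 0.2100, 0.2500, 0.1400, 0.1700, 0.1300], E[r] = 0.2700, γ^t·E[r] = 0.216000, running G = 0.216000
t=2: π = [0.1000, 0.1920, 0.2570, 0.1470, 0.1730, 0.1310], E[r] = 0.2510, γ^t·E[r] = 0.160640, running G = 0.376640
t=3: π = [0.1000, 0.1921, 0.2565, 0.1477, 0.1745, 0.1292], E[r] = 0.2627, γ^t·E[r] = 0.134502, running G = 0.511142
t=4: π = [0.1000, 0.1920, 0.2567, 0.1478, 0.1742, 0.1292], E[r] = 0.2615, γ^t·E[r] = 0.107098, running G = 0.618241
t=5: π = [0.1000, 0.1920, 0.2567, 0.1478, 0.1743, 0.1292], E[r] = 0.2615, γ^t·E[r] = 0.085689, running G = 0.703929
t=6: π = [0.1000, 0.1920, 0.2567, 0.1478, 0.1743, 0.1292], E[r] = 0.2615, γ^t·E[r] = 0.068557, running G = 0.772486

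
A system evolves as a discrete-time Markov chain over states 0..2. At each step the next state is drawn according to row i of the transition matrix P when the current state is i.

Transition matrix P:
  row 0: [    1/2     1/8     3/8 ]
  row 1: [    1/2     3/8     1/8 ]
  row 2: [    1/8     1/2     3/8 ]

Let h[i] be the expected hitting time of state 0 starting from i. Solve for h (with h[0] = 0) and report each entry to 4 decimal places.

First-step conditioning: h[0] = 0; for i ≠ 0, h[i] = 1 + Σ_k P[i][k]·h[k].
  h[1] = 1 + 3/8·h[1] + 1/8·h[2]
  h[2] = 1 + 1/2·h[1] + 3/8·h[2]
Solving the 2×2 linear system over states ≠ 0 gives exactly h = [0, 16/7, 24/7] (h[0] = 0 is the target).

h = [0.0000, 2.2857, 3.4286]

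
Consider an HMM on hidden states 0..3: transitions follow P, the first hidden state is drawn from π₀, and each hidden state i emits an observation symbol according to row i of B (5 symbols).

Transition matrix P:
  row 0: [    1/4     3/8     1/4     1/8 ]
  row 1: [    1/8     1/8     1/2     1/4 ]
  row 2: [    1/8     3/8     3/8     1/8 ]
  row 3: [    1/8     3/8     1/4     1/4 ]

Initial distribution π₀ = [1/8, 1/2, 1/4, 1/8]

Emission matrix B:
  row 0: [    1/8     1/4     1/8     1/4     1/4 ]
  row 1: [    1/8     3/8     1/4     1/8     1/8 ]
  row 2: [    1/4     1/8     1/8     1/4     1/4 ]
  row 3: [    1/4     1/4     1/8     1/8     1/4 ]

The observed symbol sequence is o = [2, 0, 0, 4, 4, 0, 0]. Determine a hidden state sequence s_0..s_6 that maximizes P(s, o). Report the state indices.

path = [1, 2, 2, 2, 2, 2, 2]

t=0: δ = [1.562e-02, 1.250e-01, 3.125e-02, 1.562e-02]  (obs o_0=2)
t=1: δ = [1.953e-03, 1.953e-03, 1.562e-02, 7.812e-03]  ψ = [1, 1, 1, 1]  (obs o_1=0)
t=2: δ = [2.441e-04, 7.324e-04, 1.465e-03, 4.883e-04]  ψ = [2, 2, 2, 2]  (obs o_2=0)
t=3: δ = [4.578e-05, 6.866e-05, 1.373e-04, 4.578e-05]  ψ = [2, 2, 2, 1]  (obs o_3=4)
t=4: δ = [4.292e-06, 6.437e-06, 1.287e-05, 4.292e-06]  ψ = [2, 2, 2, 1]  (obs o_4=4)
t=5: δ = [2.012e-07, 6.035e-07, 1.207e-06, 4.023e-07]  ψ = [2, 2, 2, 1]  (obs o_5=0)
t=6: δ = [1.886e-08, 5.658e-08, 1.132e-07, 3.772e-08]  ψ = [2, 2, 2, 1]  (obs o_6=0)
backtrack: best end state = 2; path = [1, 2, 2, 2, 2, 2, 2]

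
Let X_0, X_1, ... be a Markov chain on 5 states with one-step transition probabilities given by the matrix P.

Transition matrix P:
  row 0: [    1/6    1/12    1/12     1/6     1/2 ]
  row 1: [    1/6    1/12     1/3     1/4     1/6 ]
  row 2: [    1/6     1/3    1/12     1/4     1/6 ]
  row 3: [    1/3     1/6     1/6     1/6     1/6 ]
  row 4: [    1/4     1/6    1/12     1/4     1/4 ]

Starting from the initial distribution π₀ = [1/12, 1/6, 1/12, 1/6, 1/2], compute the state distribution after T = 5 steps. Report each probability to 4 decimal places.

t=0: π = [0.0833, 0.1667, 0.0833, 0.1667, 0.5000]
t=1: π = [0.2361, 0.1597, 0.1389, 0.2292, 0.2361]
t=2: π = [0.2245, 0.1568, 0.1424, 0.2112, 0.2650]
t=3: π = [0.2240, 0.1586, 0.1401, 0.2137, 0.2636]
t=4: π = [0.2242, 0.1581, 0.1408, 0.2135, 0.2633]
t=5: π = [0.2242, 0.1583, 0.1407, 0.2135, 0.2634]

π = [0.2242, 0.1583, 0.1407, 0.2135, 0.2634]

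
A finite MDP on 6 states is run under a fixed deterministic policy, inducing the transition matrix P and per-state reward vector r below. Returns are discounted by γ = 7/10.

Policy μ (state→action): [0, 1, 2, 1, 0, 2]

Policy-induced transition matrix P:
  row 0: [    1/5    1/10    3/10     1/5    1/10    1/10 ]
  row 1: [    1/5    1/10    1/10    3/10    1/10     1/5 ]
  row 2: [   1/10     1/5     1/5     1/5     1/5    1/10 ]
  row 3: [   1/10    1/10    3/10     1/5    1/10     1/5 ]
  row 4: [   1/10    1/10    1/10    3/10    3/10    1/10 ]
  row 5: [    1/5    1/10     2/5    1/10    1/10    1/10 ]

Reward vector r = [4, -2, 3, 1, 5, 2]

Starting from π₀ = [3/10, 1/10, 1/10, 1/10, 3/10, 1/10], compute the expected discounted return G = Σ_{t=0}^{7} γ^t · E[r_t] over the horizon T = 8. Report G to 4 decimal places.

t=0: π = [0.3000, 0.1000, 0.1000, 0.1000, 0.3000, 0.1000], E[r] = 3.1000, γ^t·E[r] = 3.100000, running G = 3.100000
t=1: π = [0.1500, 0.1100, 0.2200, 0.2300, 0.1700, 0.1200], E[r] = 2.3600, γ^t·E[r] = 1.652000, running G = 4.752000
t=2: π = [0.1380, 0.1220, 0.2340, 0.2160, 0.1560, 0.1340], E[r] = 2.2740, γ^t·E[r] = 1.114260, running G = 5.866260
t=3: π = [0.1394, 0.1234, 0.2344, 0.2144, 0.1546, 0.1338], E[r] = 2.2690, γ^t·E[r] = 0.778267, running G = 6.644527
t=4: π = [0.1397, 0.1234, 0.2343, 0.2144, 0.1544, 0.1338], E[r] = 2.2686, γ^t·E[r] = 0.544681, running G = 7.189208
t=5: π = [0.1397, 0.1234, 0.2344, 0.2144, 0.1543, 0.1338], E[r] = 2.2685, γ^t·E[r] = 0.381274, running G = 7.570482
t=6: π = [0.1397, 0.1234, 0.2344, 0.2144, 0.1543, 0.1338], E[r] = 2.2685, γ^t·E[r] = 0.266890, running G = 7.837371
t=7: π = [0.1397, 0.1234, 0.2344, 0.2144, 0.1543, 0.1338], E[r] = 2.2685, γ^t·E[r] = 0.186822, running G = 8.024194

G = 8.0242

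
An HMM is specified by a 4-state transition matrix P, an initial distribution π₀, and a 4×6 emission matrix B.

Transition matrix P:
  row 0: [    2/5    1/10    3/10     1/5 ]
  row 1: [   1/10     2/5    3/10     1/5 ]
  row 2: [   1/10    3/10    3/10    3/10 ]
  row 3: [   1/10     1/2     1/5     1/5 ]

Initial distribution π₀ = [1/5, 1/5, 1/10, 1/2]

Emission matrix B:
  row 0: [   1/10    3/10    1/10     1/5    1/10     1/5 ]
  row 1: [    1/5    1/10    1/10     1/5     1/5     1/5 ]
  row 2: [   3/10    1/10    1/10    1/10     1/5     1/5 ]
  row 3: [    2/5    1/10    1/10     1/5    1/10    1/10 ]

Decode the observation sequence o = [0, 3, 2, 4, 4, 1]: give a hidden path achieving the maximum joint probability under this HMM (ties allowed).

path = [3, 1, 1, 1, 1, 1]

t=0: δ = [2.000e-02, 4.000e-02, 3.000e-02, 2.000e-01]  (obs o_0=0)
t=1: δ = [4.000e-03, 2.000e-02, 4.000e-03, 8.000e-03]  ψ = [3, 3, 3, 3]  (obs o_1=3)
t=2: δ = [2.000e-04, 8.000e-04, 6.000e-04, 4.000e-04]  ψ = [1, 1, 1, 1]  (obs o_2=2)
t=3: δ = [8.000e-06, 6.400e-05, 4.800e-05, 1.800e-05]  ψ = [0, 1, 1, 2]  (obs o_3=4)
t=4: δ = [6.400e-07, 5.120e-06, 3.840e-06, 1.440e-06]  ψ = [1, 1, 1, 2]  (obs o_4=4)
t=5: δ = [1.536e-07, 2.048e-07, 1.536e-07, 1.152e-07]  ψ = [1, 1, 1, 2]  (obs o_5=1)
backtrack: best end state = 1; path = [3, 1, 1, 1, 1, 1]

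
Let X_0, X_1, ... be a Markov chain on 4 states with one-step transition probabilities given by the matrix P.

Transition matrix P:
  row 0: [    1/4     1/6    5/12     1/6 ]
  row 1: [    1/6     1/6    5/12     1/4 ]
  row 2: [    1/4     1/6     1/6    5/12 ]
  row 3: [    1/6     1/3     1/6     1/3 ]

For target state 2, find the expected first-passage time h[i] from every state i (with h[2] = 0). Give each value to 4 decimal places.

First-step conditioning: h[2] = 0; for i ≠ 2, h[i] = 1 + Σ_k P[i][k]·h[k].
  h[0] = 1 + 1/4·h[0] + 1/6·h[1] + 1/6·h[3]
  h[1] = 1 + 1/6·h[0] + 1/6·h[1] + 1/4·h[3]
  h[3] = 1 + 1/6·h[0] + 1/3·h[1] + 1/3·h[3]
Solving the 3×3 linear system over states ≠ 2 gives exactly h = [177/64, 363/128, 0, 231/64] (h[2] = 0 is the target).

h = [2.7656, 2.8359, 0.0000, 3.6094]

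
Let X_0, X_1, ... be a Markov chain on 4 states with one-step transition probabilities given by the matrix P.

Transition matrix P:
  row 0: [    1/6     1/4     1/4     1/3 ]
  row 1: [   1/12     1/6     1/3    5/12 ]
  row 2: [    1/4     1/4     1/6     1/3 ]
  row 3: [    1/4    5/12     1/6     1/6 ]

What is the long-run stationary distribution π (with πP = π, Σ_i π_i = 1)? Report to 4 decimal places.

π = [0.1880, 0.2778, 0.2286, 0.3056]

Balance equations π_j = Σ_i π_i·P[i][j]:
  π_0 = 1/6·π_0 + 1/12·π_1 + 1/4·π_2 + 1/4·π_3
  π_1 = 1/4·π_0 + 1/6·π_1 + 1/4·π_2 + 5/12·π_3
  π_2 = 1/4·π_0 + 1/3·π_1 + 1/6·π_2 + 1/6·π_3
  normalize: π_0 + π_1 + π_2 + π_3 = 1
Solving the linear system gives exactly π = [22/117, 5/18, 107/468, 11/36].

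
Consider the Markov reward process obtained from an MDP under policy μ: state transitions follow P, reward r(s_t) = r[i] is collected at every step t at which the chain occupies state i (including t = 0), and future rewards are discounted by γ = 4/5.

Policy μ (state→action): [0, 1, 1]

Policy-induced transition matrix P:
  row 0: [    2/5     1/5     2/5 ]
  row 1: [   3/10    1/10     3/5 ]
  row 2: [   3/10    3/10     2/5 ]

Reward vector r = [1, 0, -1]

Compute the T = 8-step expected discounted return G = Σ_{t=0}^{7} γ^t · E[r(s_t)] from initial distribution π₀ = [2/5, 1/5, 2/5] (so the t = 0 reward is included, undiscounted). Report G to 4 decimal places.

G = -0.3416

t=0: π = [0.4000, 0.2000, 0.4000], E[r] = 0.0000, γ^t·E[r] = 0.000000, running G = 0.000000
t=1: π = [0.3400, 0.2200, 0.4400], E[r] = -0.1000, γ^t·E[r] = -0.080000, running G = -0.080000
t=2: π = [0.3340, 0.2220, 0.4440], E[r] = -0.1100, γ^t·E[r] = -0.070400, running G = -0.150400
t=3: π = [0.3334, 0.2222, 0.4444], E[r] = -0.1110, γ^t·E[r] = -0.056832, running G = -0.207232
t=4: π = [0.3333, 0.2222, 0.4444], E[r] = -0.1111, γ^t·E[r] = -0.045507, running G = -0.252739
t=5: π = [0.3333, 0.2222, 0.4444], E[r] = -0.1111, γ^t·E[r] = -0.036409, running G = -0.289147
t=6: π = [0.3333, 0.2222, 0.4444], E[r] = -0.1111, γ^t·E[r] = -0.029127, running G = -0.318274
t=7: π = [0.3333, 0.2222, 0.4444], E[r] = -0.1111, γ^t·E[r] = -0.023302, running G = -0.341576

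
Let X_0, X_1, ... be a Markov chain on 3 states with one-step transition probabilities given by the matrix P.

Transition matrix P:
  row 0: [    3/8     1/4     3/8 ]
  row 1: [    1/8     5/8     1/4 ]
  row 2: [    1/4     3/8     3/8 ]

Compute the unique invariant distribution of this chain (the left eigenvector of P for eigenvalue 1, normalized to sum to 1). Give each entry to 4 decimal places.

π = [0.2195, 0.4634, 0.3171]

Balance equations π_j = Σ_i π_i·P[i][j]:
  π_0 = 3/8·π_0 + 1/8·π_1 + 1/4·π_2
  π_1 = 1/4·π_0 + 5/8·π_1 + 3/8·π_2
  normalize: π_0 + π_1 + π_2 = 1
Solving the linear system gives exactly π = [9/41, 19/41, 13/41].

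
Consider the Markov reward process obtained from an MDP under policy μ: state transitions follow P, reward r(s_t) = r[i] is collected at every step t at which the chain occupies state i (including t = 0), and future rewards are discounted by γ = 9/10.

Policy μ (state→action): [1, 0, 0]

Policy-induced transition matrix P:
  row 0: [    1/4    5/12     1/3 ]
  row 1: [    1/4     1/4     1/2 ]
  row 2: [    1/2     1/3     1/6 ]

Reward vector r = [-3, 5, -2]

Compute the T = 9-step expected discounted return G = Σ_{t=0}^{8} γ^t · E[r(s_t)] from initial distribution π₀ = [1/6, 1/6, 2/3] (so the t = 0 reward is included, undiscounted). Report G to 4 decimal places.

t=0: π = [0.1667, 0.1667, 0.6667], E[r] = -1.0000, γ^t·E[r] = -1.000000, running G = -1.000000
t=1: π = [0.4167, 0.3333, 0.2500], E[r] = -0.0833, γ^t·E[r] = -0.075000, running G = -1.075000
t=2: π = [0.3125, 0.3403, 0.3472], E[r] = 0.0694, γ^t·E[r] = 0.056250, running G = -1.018750
t=3: π = [0.3368, 0.3310, 0.3322], E[r] = -0.0197, γ^t·E[r] = -0.014344, running G = -1.033094
t=4: π = [0.3330, 0.3338, 0.3331], E[r] = 0.0037, γ^t·E[r] = 0.002405, running G = -1.030689
t=5: π = [0.3333, 0.3333, 0.3334], E[r] = -0.0004, γ^t·E[r] = -0.000237, running G = -1.030926
t=6: π = [0.3334, 0.3333, 0.3333], E[r] = 0.0000, γ^t·E[r] = -0.000010, running G = -1.030936
t=7: π = [0.3333, 0.3333, 0.3333], E[r] = 0.0000, γ^t·E[r] = 0.000011, running G = -1.030925
t=8: π = [0.3333, 0.3333, 0.3333], E[r] = 0.0000, γ^t·E[r] = -0.000003, running G = -1.030928

G = -1.0309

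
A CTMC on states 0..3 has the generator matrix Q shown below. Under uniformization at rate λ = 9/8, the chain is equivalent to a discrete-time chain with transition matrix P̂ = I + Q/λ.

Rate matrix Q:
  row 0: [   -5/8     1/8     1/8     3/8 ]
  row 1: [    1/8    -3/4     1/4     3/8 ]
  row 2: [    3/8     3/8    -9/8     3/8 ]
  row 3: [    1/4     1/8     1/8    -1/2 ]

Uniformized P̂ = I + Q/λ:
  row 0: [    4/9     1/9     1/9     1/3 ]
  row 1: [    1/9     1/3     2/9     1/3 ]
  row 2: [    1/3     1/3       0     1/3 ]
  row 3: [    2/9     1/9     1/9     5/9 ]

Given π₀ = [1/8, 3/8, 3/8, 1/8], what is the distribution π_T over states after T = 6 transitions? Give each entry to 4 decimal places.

t=0: π = [0.1250, 0.3750, 0.3750, 0.1250]
t=1: π = [0.2500, 0.2778, 0.1111, 0.3611]
t=2: π = [0.2593, 0.1975, 0.1296, 0.4136]
t=3: π = [0.2723, 0.1838, 0.1187, 0.4252]
t=4: π = [0.2755, 0.1783, 0.1184, 0.4278]
t=5: π = [0.2768, 0.1770, 0.1178, 0.4284]
t=6: π = [0.2771, 0.1766, 0.1177, 0.4285]

π = [0.2771, 0.1766, 0.1177, 0.4285]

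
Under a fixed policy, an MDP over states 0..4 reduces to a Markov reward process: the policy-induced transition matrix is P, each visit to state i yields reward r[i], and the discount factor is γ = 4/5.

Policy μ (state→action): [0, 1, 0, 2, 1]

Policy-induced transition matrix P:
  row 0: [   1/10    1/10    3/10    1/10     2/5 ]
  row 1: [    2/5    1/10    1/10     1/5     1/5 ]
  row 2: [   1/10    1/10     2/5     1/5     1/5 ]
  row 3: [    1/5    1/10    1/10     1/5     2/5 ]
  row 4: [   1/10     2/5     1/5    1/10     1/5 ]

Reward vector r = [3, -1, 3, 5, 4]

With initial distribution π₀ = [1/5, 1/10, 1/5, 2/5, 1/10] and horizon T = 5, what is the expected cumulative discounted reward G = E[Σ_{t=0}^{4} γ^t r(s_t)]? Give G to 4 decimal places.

t=0: π = [0.2000, 0.1000, 0.2000, 0.4000, 0.1000], E[r] = 3.5000, γ^t·E[r] = 3.500000, running G = 3.500000
t=1: π = [0.1700, 0.1300, 0.2100, 0.1700, 0.3200], E[r] = 3.1400, γ^t·E[r] = 2.512000, running G = 6.012000
t=2: π = [0.1560, 0.1960, 0.2290, 0.1510, 0.2680], E[r] = 2.7860, γ^t·E[r] = 1.783040, running G = 7.795040
t=3: π = [0.1739, 0.1804, 0.2267, 0.1576, 0.2614], E[r] = 2.8550, γ^t·E[r] = 1.461760, running G = 9.256800
t=4: π = [0.1699, 0.1784, 0.2289, 0.1565, 0.2663], E[r] = 2.8656, γ^t·E[r] = 1.173733, running G = 10.430533

G = 10.4305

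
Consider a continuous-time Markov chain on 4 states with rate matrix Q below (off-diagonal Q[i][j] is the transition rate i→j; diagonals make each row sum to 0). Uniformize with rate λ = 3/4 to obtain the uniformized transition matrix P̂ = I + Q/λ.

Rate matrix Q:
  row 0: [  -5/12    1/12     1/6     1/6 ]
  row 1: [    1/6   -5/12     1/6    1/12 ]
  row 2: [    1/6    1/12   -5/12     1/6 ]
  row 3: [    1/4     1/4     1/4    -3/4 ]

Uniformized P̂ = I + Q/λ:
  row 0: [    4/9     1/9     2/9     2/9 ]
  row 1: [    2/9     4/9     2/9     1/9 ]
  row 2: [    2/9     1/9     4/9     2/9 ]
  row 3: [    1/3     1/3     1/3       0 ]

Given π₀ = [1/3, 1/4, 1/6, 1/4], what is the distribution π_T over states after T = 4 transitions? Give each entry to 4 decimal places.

t=0: π = [0.3333, 0.2500, 0.1667, 0.2500]
t=1: π = [0.3241, 0.2500, 0.2870, 0.1389]
t=2: π = [0.3097, 0.2253, 0.3014, 0.1636]
t=3: π = [0.3092, 0.2226, 0.3074, 0.1608]
t=4: π = [0.3088, 0.2210, 0.3084, 0.1618]

π = [0.3088, 0.2210, 0.3084, 0.1618]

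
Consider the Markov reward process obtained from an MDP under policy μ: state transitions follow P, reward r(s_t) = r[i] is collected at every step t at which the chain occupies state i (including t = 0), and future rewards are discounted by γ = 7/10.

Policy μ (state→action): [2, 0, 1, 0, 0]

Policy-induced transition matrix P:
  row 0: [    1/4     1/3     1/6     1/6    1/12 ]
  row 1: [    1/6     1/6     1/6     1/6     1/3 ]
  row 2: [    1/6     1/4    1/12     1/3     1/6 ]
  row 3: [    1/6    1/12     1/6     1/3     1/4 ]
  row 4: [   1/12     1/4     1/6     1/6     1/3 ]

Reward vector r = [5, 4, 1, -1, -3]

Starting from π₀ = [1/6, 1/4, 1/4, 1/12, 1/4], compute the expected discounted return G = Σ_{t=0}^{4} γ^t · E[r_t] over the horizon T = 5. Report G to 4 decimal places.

t=0: π = [0.1667, 0.2500, 0.2500, 0.0833, 0.2500], E[r] = 1.2500, γ^t·E[r] = 1.250000, running G = 1.250000
t=1: π = [0.1597, 0.2292, 0.1458, 0.2222, 0.2431], E[r] = 0.9097, γ^t·E[r] = 0.636806, running G = 1.886806
t=2: π = [0.1597, 0.2072, 0.1545, 0.2280, 0.2506], E[r] = 0.8021, γ^t·E[r] = 0.393021, running G = 2.279826
t=3: π = [0.1591, 0.2080, 0.1538, 0.2304, 0.2486], E[r] = 0.8051, γ^t·E[r] = 0.276140, running G = 2.555967
t=4: π = [0.1592, 0.2075, 0.1539, 0.2307, 0.2487], E[r] = 0.8031, γ^t·E[r] = 0.192815, running G = 2.748781

G = 2.7488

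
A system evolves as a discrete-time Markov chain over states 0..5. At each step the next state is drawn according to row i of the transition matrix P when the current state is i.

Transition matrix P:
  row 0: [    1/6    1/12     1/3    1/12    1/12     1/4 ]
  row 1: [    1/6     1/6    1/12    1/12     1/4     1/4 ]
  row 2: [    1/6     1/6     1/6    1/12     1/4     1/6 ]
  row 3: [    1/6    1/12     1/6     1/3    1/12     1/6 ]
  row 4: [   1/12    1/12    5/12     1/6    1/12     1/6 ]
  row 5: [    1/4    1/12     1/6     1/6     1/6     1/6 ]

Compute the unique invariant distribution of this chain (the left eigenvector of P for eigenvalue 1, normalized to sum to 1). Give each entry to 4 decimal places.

π = [0.1696, 0.1113, 0.2244, 0.1495, 0.1551, 0.1901]

Balance equations π_j = Σ_i π_i·P[i][j]:
  π_0 = 1/6·π_0 + 1/6·π_1 + 1/6·π_2 + 1/6·π_3 + 1/12·π_4 + 1/4·π_5
  π_1 = 1/12·π_0 + 1/6·π_1 + 1/6·π_2 + 1/12·π_3 + 1/12·π_4 + 1/12·π_5
  π_2 = 1/3·π_0 + 1/12·π_1 + 1/6·π_2 + 1/6·π_3 + 5/12·π_4 + 1/6·π_5
  π_3 = 1/12·π_0 + 1/12·π_1 + 1/12·π_2 + 1/3·π_3 + 1/6·π_4 + 1/6·π_5
  π_4 = 1/12·π_0 + 1/4·π_1 + 1/4·π_2 + 1/12·π_3 + 1/12·π_4 + 1/6·π_5
  normalize: π_0 + π_1 + π_2 + π_3 + π_4 + π_5 = 1
Solving the linear system gives exactly π = [37067/218583, 24331/218583, 49058/218583, 32671/218583, 11303/72861, 13849/72861].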